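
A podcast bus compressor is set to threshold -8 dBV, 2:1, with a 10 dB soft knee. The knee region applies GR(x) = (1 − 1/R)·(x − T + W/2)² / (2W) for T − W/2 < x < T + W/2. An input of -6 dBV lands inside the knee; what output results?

x − T + W/2 = -6 − (-8) + 5 = 7.
GR = (1 − 1/2) × 7² / 20 = 0.5 × 49 / 20 = 1.225 dB.
Output = -6 − 1.225 = -7.225 dBV.

-7.225 dBV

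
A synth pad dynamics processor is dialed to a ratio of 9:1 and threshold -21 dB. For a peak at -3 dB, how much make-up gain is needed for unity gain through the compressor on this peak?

16 dB

Without make-up, output = threshold + overshoot/9 = -21 + 2 = -19 dB.
Gap to target: 16 dB.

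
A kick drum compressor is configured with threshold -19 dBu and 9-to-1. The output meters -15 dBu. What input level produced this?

17 dBu

The compressed level sits -15 − (-19) = 4 dB over threshold.
Before 9:1 compression the overshoot was 4 × 9 = 36 dB, so input = -19 + 36 = 17 dBu.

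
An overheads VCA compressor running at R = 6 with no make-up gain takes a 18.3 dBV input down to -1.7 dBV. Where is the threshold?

Input is 24 dB above T (since output overshoot × R = input overshoot: (-1.7 − T)·6 = 18.3 − T gives T = -5.7 dBV).
Check: -5.7 + (18.3 − (-5.7))/6 = -5.7 + 4 = -1.7 dBV. ✓

-5.7 dBV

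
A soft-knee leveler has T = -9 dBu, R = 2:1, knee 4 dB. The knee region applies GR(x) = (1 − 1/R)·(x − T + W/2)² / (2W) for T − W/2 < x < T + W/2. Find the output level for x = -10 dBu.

-10.0625 dBu

x − T + W/2 = -10 − (-9) + 2 = 1.
GR = (1 − 1/2) × 1² / 8 = 0.5 × 1 / 8 = 0.0625 dB.
Output = -10 − 0.0625 = -10.0625 dBu.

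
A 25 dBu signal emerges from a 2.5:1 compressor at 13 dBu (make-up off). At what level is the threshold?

5 dBu

Let T be the threshold. Output overshoot = (input overshoot)/R, so 13 − T = (25 − T)/2.5.
2.5·(13 − T) = 25 − T → 1.5·T = 32.5 − 25 = 7.5.
T = 7.5/1.5 = 5 dBu.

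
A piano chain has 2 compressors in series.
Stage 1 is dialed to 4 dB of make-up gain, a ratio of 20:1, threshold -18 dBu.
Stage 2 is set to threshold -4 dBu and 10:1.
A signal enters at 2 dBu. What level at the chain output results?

-13 dBu

Stage 1: overshoot 20 dB → 20/20 = 1 dB → -17 dBu; +4 dB make-up → -13 dBu.
Stage 2: below threshold (-13 ≤ -4); passes unchanged; output -13 dBu.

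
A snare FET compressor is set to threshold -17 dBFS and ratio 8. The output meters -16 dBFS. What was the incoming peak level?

That's 1 dB above the -17 dBFS threshold.
Undo the ratio: input overshoot = 1 × 8 = 8 dB, giving input = -9 dBFS.

-9 dBFS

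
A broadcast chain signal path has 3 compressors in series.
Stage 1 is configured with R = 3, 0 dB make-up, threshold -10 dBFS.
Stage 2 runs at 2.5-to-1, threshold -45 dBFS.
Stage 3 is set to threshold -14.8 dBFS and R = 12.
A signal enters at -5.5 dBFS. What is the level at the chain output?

-30.4 dBFS

Stage 1: 4.5 dB above -10 dBFS, reduced 3:1 to 1.5 dB above → -8.5 dBFS.
Stage 2: -8.5 dBFS is 36.5 dB over -45 dBFS; at 2.5:1 that becomes 14.6 dB over, giving -30.4 dBFS.
Stage 3: -30.4 dBFS ≤ -14.8 dBFS, so stage 3 doesn't engage; output -30.4 dBFS.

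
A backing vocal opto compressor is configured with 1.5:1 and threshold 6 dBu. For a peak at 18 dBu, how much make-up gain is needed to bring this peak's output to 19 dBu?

The peak compresses to 6 + 12/1.5 = 14 dBu.
To reach 19 dBu requires 19 − 14 = 5 dB of make-up.

5 dB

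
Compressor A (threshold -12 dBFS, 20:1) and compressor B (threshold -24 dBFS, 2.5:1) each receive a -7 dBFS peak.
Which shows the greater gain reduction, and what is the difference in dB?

B, by 5.45 dB

A: GR = 5 − 5/20 = 4.75 dB.
B: GR = 17 − 17/2.5 = 10.2 dB.
B applies 5.45 dB more gain reduction.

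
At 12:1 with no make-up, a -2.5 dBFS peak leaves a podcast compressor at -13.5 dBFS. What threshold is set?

Gain reduction = -2.5 − (-13.5) = 11 dB; output overshoot = GR / (R − 1) = 11 / 11 = 1 dB.
Threshold = output − output overshoot = -13.5 − 1 = -14.5 dBFS.

-14.5 dBFS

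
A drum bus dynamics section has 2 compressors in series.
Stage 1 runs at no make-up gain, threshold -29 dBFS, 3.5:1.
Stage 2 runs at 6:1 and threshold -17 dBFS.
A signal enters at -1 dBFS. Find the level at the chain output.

-21 dBFS

Stage 1: 28 dB above -29 dBFS, reduced 3.5:1 to 8 dB above → -21 dBFS.
Stage 2: -21 dBFS is at or below the -17 dBFS threshold — no compression; output -21 dBFS.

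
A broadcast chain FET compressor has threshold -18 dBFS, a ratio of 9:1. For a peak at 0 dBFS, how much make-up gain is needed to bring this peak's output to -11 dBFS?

5 dB

The peak compresses to -18 + 18/9 = -16 dBFS.
To reach -11 dBFS requires -11 − (-16) = 5 dB of make-up.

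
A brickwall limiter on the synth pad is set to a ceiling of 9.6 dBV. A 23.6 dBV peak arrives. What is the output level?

At ∞:1, everything above 9.6 dBV is held at the ceiling.

9.6 dBV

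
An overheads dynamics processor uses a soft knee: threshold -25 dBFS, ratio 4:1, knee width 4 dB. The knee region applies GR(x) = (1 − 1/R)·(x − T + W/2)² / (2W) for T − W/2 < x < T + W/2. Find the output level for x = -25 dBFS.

-25.375 dBFS

x − T + W/2 = -25 − (-25) + 2 = 2.
GR = (1 − 1/4) × 2² / 8 = 0.75 × 4 / 8 = 0.375 dB.
Output = -25 − 0.375 = -25.375 dBFS.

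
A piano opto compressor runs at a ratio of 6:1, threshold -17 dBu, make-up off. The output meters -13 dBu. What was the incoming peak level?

7 dBu

That's 4 dB above the -17 dBu threshold.
Input overshoot = R × output overshoot = 24 dB → input = -17 + 24 = 7 dBu.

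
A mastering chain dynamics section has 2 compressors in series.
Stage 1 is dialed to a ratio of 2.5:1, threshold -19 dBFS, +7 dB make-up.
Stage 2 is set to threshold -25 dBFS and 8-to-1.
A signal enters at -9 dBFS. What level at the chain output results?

Stage 1: 10 dB above -19 dBFS, reduced 2.5:1 to 4 dB above → -15 dBFS; +7 dB make-up → -8 dBFS.
Stage 2: 17 dB above -25 dBFS, reduced 8:1 to 2.125 dB above → -22.875 dBFS.

-22.875 dBFS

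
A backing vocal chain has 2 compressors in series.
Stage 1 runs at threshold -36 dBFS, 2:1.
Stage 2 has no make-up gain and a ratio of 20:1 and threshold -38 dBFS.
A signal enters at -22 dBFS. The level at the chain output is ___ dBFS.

-37.55 dBFS

Stage 1: -22 dBFS is 14 dB over -36 dBFS; at 2:1 that becomes 7 dB over, giving -29 dBFS.
Stage 2: -29 dBFS is 9 dB over -38 dBFS; at 20:1 that becomes 0.45 dB over, giving -37.55 dBFS.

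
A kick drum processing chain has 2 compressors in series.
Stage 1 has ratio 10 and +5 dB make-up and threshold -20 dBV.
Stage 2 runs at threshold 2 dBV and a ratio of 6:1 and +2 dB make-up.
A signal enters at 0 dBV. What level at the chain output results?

-11 dBV

Stage 1: 0 dBV is 20 dB over -20 dBV; at 10:1 that becomes 2 dB over, giving -18 dBV; +5 dB make-up → -13 dBV.
Stage 2: below threshold (-13 ≤ 2); passes unchanged; make-up brings it to -11 dBV.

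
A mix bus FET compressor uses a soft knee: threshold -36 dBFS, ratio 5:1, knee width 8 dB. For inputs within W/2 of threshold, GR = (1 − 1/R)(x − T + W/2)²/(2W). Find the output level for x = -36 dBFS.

-36.8 dBFS

x − T + W/2 = -36 − (-36) + 4 = 4.
GR = (1 − 1/5) × 4² / 16 = 0.8 × 16 / 16 = 0.8 dB.
Output = -36 − 0.8 = -36.8 dBFS.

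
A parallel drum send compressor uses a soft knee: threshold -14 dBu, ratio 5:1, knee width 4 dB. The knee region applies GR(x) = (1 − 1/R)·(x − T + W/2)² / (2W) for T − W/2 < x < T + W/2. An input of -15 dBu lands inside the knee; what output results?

x − T + W/2 = -15 − (-14) + 2 = 1.
GR = (1 − 1/5) × 1² / 8 = 0.8 × 1 / 8 = 0.1 dB.
Output = -15 − 0.1 = -15.1 dBu.

-15.1 dBu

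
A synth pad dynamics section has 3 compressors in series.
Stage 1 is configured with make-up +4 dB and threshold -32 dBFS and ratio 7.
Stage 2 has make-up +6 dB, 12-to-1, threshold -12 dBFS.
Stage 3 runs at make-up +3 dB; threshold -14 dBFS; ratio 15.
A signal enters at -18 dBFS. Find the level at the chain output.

-17 dBFS

Stage 1: 14 dB above -32 dBFS, reduced 7:1 to 2 dB above → -30 dBFS; +4 dB make-up → -26 dBFS.
Stage 2: -26 dBFS is at or below the -12 dBFS threshold — no compression; make-up brings it to -20 dBFS.
Stage 3: below threshold (-20 ≤ -14); passes unchanged; make-up brings it to -17 dBFS.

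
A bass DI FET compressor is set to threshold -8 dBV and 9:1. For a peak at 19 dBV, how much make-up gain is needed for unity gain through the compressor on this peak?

Without make-up, output = threshold + overshoot/9 = -8 + 3 = -5 dBV.
Gap to target: 24 dB.

24 dB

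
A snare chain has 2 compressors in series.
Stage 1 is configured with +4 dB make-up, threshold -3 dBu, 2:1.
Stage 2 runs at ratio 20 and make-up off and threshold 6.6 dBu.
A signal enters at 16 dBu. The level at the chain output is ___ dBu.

Stage 1: 16 dBu is 19 dB over -3 dBu; at 2:1 that becomes 9.5 dB over, giving 6.5 dBu; +4 dB make-up → 10.5 dBu.
Stage 2: overshoot 3.9 dB → 3.9/20 = 0.195 dB → 6.795 dBu.

6.795 dBu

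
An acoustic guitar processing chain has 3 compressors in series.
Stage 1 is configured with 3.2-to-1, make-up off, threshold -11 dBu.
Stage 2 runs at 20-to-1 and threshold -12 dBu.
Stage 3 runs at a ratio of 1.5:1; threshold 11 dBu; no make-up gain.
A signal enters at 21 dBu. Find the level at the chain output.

-11.45 dBu

Stage 1: 32 dB above -11 dBu, reduced 3.2:1 to 10 dB above → -1 dBu.
Stage 2: -1 dBu is 11 dB over -12 dBu; at 20:1 that becomes 0.55 dB over, giving -11.45 dBu.
Stage 3: -11.45 dBu ≤ 11 dBu, so stage 3 doesn't engage; output -11.45 dBu.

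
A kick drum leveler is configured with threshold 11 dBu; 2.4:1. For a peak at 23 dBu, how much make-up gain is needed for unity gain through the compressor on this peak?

Without make-up, output = threshold + overshoot/2.4 = 11 + 5 = 16 dBu.
Gap to target: 7 dB.

7 dB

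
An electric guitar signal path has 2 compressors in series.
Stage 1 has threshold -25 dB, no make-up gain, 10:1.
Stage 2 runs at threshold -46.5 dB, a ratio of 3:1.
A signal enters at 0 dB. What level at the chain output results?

-38.5 dB

Stage 1: overshoot 25 dB → 25/10 = 2.5 dB → -22.5 dB.
Stage 2: -22.5 dB is 24 dB over -46.5 dB; at 3:1 that becomes 8 dB over, giving -38.5 dB.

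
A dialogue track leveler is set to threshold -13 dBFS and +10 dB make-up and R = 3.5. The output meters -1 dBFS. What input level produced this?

-6 dBFS

Before make-up, the level was -1 − 10 = -11 dBFS.
That's 2 dB above the -13 dBFS threshold.
Undo the ratio: input overshoot = 2 × 3.5 = 7 dB, giving input = -6 dBFS.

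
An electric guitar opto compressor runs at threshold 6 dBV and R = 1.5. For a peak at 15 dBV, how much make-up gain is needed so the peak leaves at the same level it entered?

Overshoot 9 dB → 9/1.5 = 6 dB after compression, so the compressed level is 6 + 6 = 12 dBV.
Make-up = target − compressed = 15 − 12 = 3 dB.

3 dB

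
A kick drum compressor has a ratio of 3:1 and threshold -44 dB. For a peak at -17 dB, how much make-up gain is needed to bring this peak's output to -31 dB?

The peak compresses to -44 + 27/3 = -35 dB.
To reach -31 dB requires -31 − (-35) = 4 dB of make-up.

4 dB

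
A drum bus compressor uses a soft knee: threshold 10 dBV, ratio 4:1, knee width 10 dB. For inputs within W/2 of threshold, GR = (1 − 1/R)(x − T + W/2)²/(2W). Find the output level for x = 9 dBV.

x − T + W/2 = 9 − 10 + 5 = 4.
GR = (1 − 1/4) × 4² / 20 = 0.75 × 16 / 20 = 0.6 dB.
Output = 9 − 0.6 = 8.4 dBV.

8.4 dBV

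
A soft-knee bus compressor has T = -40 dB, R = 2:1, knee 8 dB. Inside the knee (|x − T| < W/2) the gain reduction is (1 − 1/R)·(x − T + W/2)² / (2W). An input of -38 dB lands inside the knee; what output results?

x − T + W/2 = -38 − (-40) + 4 = 6.
GR = (1 − 1/2) × 6² / 16 = 0.5 × 36 / 16 = 1.125 dB.
Output = -38 − 1.125 = -39.125 dB.

-39.125 dB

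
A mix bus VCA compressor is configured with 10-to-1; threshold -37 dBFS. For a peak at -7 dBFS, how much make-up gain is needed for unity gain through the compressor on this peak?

The peak compresses to -37 + 30/10 = -34 dBFS.
To reach -7 dBFS requires -7 − (-34) = 27 dB of make-up.

27 dB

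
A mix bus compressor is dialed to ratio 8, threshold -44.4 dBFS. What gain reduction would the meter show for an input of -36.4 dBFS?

7 dB

The signal is 8 dB above threshold.
A 8:1 ratio leaves 1 dB of that excess.
So the signal is attenuated by 8 − 1 = 7 dB.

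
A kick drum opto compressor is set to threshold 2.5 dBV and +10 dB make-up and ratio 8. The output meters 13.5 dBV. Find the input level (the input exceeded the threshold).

10.5 dBV

Before make-up, the level was 13.5 − 10 = 3.5 dBV.
The compressed level sits 3.5 − 2.5 = 1 dB over threshold.
Undo the ratio: input overshoot = 1 × 8 = 8 dB, giving input = 10.5 dBV.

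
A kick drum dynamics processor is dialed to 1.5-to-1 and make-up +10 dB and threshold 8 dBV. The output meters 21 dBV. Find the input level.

12.5 dBV

Stripping the +10 dB make-up gives 11 dBV at the gain stage.
The compressed level sits 11 − 8 = 3 dB over threshold.
Input overshoot = R × output overshoot = 4.5 dB → input = 8 + 4.5 = 12.5 dBV.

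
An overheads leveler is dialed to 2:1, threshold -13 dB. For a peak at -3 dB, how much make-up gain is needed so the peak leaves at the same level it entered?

5 dB

Overshoot 10 dB → 10/2 = 5 dB after compression, so the compressed level is -13 + 5 = -8 dB.
Make-up = target − compressed = -3 − (-8) = 5 dB.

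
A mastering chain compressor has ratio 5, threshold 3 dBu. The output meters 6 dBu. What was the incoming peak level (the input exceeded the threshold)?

18 dBu

The compressed level sits 6 − 3 = 3 dB over threshold.
Before 5:1 compression the overshoot was 3 × 5 = 15 dB, so input = 3 + 15 = 18 dBu.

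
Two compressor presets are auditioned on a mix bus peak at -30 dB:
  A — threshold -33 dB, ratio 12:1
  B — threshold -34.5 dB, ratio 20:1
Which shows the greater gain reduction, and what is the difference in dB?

B, by 1.525 dB

A: GR = 3 − 3/12 = 2.75 dB.
B: GR = 4.5 − 4.5/20 = 4.275 dB.
B reduces 1.525 dB more.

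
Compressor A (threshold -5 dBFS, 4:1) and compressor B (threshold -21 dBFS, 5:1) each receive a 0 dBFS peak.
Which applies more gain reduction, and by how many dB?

B, by 13.05 dB

A: overshoot 5 dB → output overshoot 1.25 dB → GR 3.75 dB.
B: overshoot 21 dB → output overshoot 4.2 dB → GR 16.8 dB.
B reduces 13.05 dB more.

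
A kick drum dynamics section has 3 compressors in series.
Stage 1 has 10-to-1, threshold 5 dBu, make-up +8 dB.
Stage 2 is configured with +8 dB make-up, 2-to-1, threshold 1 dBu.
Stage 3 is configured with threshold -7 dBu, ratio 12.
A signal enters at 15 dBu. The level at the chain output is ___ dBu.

-5.125 dBu

Stage 1: overshoot 10 dB → 10/10 = 1 dB → 6 dBu; +8 dB make-up → 14 dBu.
Stage 2: 14 dBu is 13 dB over 1 dBu; at 2:1 that becomes 6.5 dB over, giving 7.5 dBu; +8 dB make-up → 15.5 dBu.
Stage 3: 22.5 dB above -7 dBu, reduced 12:1 to 1.875 dB above → -5.125 dBu.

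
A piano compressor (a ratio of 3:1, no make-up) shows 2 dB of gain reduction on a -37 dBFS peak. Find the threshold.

-40 dBFS

Gain reduction = -37 − (-39) = 2 dB; output overshoot = GR / (R − 1) = 2 / 2 = 1 dB.
Threshold = output − output overshoot = -39 − 1 = -40 dBFS.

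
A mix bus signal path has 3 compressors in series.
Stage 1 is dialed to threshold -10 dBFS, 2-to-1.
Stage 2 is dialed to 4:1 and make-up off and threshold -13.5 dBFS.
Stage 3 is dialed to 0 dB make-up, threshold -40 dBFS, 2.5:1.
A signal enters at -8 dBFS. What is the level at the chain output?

-28.95 dBFS

Stage 1: 2 dB above -10 dBFS, reduced 2:1 to 1 dB above → -9 dBFS.
Stage 2: overshoot 4.5 dB → 4.5/4 = 1.125 dB → -12.375 dBFS.
Stage 3: overshoot 27.625 dB → 27.625/2.5 = 11.05 dB → -28.95 dBFS.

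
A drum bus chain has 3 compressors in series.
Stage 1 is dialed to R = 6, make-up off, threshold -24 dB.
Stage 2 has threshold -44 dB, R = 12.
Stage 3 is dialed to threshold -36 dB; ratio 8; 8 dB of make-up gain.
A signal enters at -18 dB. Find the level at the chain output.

Stage 1: overshoot 6 dB → 6/6 = 1 dB → -23 dB.
Stage 2: -23 dB is 21 dB over -44 dB; at 12:1 that becomes 1.75 dB over, giving -42.25 dB.
Stage 3: below threshold (-42.25 ≤ -36); passes unchanged; make-up brings it to -34.25 dB.

-34.25 dB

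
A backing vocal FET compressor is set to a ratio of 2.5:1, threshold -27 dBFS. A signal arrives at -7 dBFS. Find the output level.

-19 dBFS

-7 dBFS sits 20 dB over threshold.
At 2.5:1 the overshoot is divided by 2.5, leaving 8 dB above threshold.
So the level is -27 + 8 = -19 dBFS.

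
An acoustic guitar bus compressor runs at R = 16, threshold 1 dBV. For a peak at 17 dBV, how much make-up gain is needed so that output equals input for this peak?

The peak compresses to 1 + 16/16 = 2 dBV.
To reach 17 dBV requires 17 − 2 = 15 dB of make-up.

15 dB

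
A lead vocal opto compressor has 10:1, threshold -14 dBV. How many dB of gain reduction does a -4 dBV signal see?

9 dB

Overshoot = -4 − (-14) = 10 dB.
A 10:1 ratio leaves 1 dB of that excess.
Gain reduction = 10 − 1 = 9 dB.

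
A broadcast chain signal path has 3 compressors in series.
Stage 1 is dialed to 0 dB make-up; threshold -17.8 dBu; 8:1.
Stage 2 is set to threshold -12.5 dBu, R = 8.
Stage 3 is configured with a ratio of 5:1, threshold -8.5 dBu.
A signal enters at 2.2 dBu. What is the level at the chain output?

-15.3 dBu

Stage 1: overshoot 20 dB → 20/8 = 2.5 dB → -15.3 dBu.
Stage 2: -15.3 dBu is at or below the -12.5 dBu threshold — no compression; output -15.3 dBu.
Stage 3: -15.3 dBu ≤ -8.5 dBu, so stage 3 doesn't engage; output -15.3 dBu.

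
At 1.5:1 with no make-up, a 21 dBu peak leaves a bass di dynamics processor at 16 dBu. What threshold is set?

6 dBu

Gain reduction = 21 − 16 = 5 dB; output overshoot = GR / (R − 1) = 5 / 0.5 = 10 dB.
Threshold = output − output overshoot = 16 − 10 = 6 dBu.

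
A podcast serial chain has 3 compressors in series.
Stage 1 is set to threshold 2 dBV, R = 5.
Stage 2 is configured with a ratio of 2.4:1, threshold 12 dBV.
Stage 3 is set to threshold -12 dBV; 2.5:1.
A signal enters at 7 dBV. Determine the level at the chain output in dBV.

Stage 1: 5 dB above 2 dBV, reduced 5:1 to 1 dB above → 3 dBV.
Stage 2: below threshold (3 ≤ 12); passes unchanged; output 3 dBV.
Stage 3: 15 dB above -12 dBV, reduced 2.5:1 to 6 dB above → -6 dBV.

-6 dBV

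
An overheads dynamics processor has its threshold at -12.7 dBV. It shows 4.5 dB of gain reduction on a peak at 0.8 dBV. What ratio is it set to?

Input overshoot = 0.8 − (-12.7) = 13.5 dB.
Output overshoot = 13.5 − 4.5 = 9 dB.
Ratio = input overshoot / output overshoot = 13.5 / 9 = 1.5.

1.5:1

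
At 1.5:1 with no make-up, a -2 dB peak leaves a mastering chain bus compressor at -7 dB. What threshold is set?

-17 dB

Gain reduction = -2 − (-7) = 5 dB; output overshoot = GR / (R − 1) = 5 / 0.5 = 10 dB.
Threshold = output − output overshoot = -7 − 10 = -17 dB.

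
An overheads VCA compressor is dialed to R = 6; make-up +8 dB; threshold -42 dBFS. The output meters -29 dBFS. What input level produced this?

Remove make-up: -29 − 8 = -37 dBFS.
The compressed level sits -37 − (-42) = 5 dB over threshold.
Before 6:1 compression the overshoot was 5 × 6 = 30 dB, so input = -42 + 30 = -12 dBFS.

-12 dBFS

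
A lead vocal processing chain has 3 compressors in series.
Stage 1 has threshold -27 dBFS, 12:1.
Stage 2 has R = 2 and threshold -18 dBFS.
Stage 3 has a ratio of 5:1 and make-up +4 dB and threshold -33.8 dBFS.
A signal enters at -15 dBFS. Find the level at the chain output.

Stage 1: -15 dBFS is 12 dB over -27 dBFS; at 12:1 that becomes 1 dB over, giving -26 dBFS.
Stage 2: -26 dBFS ≤ -18 dBFS, so stage 2 doesn't engage; output -26 dBFS.
Stage 3: -26 dBFS is 7.8 dB over -33.8 dBFS; at 5:1 that becomes 1.56 dB over, giving -32.24 dBFS; +4 dB make-up → -28.24 dBFS.

-28.24 dBFS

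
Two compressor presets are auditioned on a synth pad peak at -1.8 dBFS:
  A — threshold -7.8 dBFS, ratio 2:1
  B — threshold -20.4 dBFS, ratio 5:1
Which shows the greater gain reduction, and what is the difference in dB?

B, by 11.88 dB

A: GR = 6 − 6/2 = 3 dB.
B: GR = 18.6 − 18.6/5 = 14.88 dB.
B applies 11.88 dB more gain reduction.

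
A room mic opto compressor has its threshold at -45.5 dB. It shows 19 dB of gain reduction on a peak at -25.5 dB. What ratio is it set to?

20:1

Input overshoot = -25.5 − (-45.5) = 20 dB.
Output overshoot = 20 − 19 = 1 dB.
Ratio = input overshoot / output overshoot = 20 / 1 = 20.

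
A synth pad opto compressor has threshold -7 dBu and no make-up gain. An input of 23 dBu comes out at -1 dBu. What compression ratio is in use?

5:1

Input overshoot = 23 − (-7) = 30 dB; output overshoot = -1 − (-7) = 6 dB.
Ratio = 30 / 6 = 5.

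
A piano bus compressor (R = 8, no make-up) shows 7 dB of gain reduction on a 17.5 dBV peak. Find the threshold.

Gain reduction = 17.5 − 10.5 = 7 dB; output overshoot = GR / (R − 1) = 7 / 7 = 1 dB.
Threshold = output − output overshoot = 10.5 − 1 = 9.5 dBV.

9.5 dBV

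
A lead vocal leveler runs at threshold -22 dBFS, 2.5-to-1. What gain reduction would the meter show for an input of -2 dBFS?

Overshoot = -2 − (-22) = 20 dB.
After 2.5:1 compression the overshoot becomes 20/2.5 = 8 dB.
Gain reduction = 20 − 8 = 12 dB.

12 dB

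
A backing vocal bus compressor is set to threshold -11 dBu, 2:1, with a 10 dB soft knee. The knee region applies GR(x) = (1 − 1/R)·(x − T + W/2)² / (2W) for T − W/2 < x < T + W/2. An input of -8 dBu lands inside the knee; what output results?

-9.6 dBu

x − T + W/2 = -8 − (-11) + 5 = 8.
GR = (1 − 1/2) × 8² / 20 = 0.5 × 64 / 20 = 1.6 dB.
Output = -8 − 1.6 = -9.6 dBu.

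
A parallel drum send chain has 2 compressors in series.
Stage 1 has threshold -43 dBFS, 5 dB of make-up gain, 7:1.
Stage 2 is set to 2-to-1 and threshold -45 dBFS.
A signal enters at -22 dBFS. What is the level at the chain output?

-40 dBFS

Stage 1: -22 dBFS is 21 dB over -43 dBFS; at 7:1 that becomes 3 dB over, giving -40 dBFS; +5 dB make-up → -35 dBFS.
Stage 2: -35 dBFS is 10 dB over -45 dBFS; at 2:1 that becomes 5 dB over, giving -40 dBFS.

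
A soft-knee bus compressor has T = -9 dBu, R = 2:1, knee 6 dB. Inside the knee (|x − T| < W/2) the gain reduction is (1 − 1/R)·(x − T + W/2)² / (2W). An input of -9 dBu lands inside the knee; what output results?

x − T + W/2 = -9 − (-9) + 3 = 3.
GR = (1 − 1/2) × 3² / 12 = 0.5 × 9 / 12 = 0.375 dB.
Output = -9 − 0.375 = -9.375 dBu.

-9.375 dBu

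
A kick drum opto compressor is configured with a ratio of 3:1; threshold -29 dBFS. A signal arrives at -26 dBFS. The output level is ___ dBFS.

-28 dBFS

-26 dBFS sits 3 dB over threshold.
The 3 dB excess becomes 1 dB after 3:1 reduction.
So the level is -29 + 1 = -28 dBFS.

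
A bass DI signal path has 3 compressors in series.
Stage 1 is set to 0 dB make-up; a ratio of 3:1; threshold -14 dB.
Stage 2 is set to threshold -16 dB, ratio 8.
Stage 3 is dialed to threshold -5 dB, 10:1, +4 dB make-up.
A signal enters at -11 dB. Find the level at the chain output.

-11.625 dB

Stage 1: overshoot 3 dB → 3/3 = 1 dB → -13 dB.
Stage 2: 3 dB above -16 dB, reduced 8:1 to 0.375 dB above → -15.625 dB.
Stage 3: -15.625 dB is at or below the -5 dB threshold — no compression; make-up brings it to -11.625 dB.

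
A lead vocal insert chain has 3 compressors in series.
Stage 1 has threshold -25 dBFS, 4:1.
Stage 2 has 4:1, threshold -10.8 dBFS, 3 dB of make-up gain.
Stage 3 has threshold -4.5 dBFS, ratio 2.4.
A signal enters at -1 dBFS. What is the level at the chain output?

Stage 1: overshoot 24 dB → 24/4 = 6 dB → -19 dBFS.
Stage 2: -19 dBFS is at or below the -10.8 dBFS threshold — no compression; make-up brings it to -16 dBFS.
Stage 3: -16 dBFS ≤ -4.5 dBFS, so stage 3 doesn't engage; output -16 dBFS.

-16 dBFS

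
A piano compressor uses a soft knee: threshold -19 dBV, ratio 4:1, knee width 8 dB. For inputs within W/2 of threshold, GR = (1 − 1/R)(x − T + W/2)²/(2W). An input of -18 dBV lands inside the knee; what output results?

x − T + W/2 = -18 − (-19) + 4 = 5.
GR = (1 − 1/4) × 5² / 16 = 0.75 × 25 / 16 = 1.171875 dB.
Output = -18 − 1.171875 = -19.171875 dBV.

-19.171875 dBV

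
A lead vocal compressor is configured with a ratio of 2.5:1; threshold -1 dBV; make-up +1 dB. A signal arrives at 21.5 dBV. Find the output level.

9 dBV

The input is 22.5 dB above the -1 dBV threshold.
At 2.5:1 the overshoot is divided by 2.5, leaving 9 dB above threshold.
That puts the output at 8 dBV; make-up adds 1 dB, giving 9 dBV.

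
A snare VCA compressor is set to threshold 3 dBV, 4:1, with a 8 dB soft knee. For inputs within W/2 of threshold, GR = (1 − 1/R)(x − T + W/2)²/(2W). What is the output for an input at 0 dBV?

-0.046875 dBV

x − T + W/2 = 0 − 3 + 4 = 1.
GR = (1 − 1/4) × 1² / 16 = 0.75 × 1 / 16 = 0.046875 dB.
Output = 0 − 0.046875 = -0.046875 dBV.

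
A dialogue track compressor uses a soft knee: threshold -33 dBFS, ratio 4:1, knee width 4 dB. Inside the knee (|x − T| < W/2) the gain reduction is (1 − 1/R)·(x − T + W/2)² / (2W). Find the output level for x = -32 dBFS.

-32.84375 dBFS

x − T + W/2 = -32 − (-33) + 2 = 3.
GR = (1 − 1/4) × 3² / 8 = 0.75 × 9 / 8 = 0.84375 dB.
Output = -32 − 0.84375 = -32.84375 dBFS.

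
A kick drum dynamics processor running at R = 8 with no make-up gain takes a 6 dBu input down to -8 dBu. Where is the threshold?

-10 dBu

Gain reduction = 6 − (-8) = 14 dB; output overshoot = GR / (R − 1) = 14 / 7 = 2 dB.
Threshold = output − output overshoot = -8 − 2 = -10 dBu.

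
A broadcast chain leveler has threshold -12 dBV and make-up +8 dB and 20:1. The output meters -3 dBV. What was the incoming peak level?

Remove make-up: -3 − 8 = -11 dBV.
Post-compression overshoot = -11 − (-12) = 1 dB.
Input overshoot = R × output overshoot = 20 dB → input = -12 + 20 = 8 dBV.

8 dBV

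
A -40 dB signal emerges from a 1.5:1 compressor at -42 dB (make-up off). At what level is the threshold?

Gain reduction = -40 − (-42) = 2 dB; output overshoot = GR / (R − 1) = 2 / 0.5 = 4 dB.
Threshold = output − output overshoot = -42 − 4 = -46 dB.

-46 dB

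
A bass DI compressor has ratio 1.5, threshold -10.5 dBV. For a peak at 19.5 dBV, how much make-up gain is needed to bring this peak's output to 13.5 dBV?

The peak compresses to -10.5 + 30/1.5 = 9.5 dBV.
To reach 13.5 dBV requires 13.5 − 9.5 = 4 dB of make-up.

4 dB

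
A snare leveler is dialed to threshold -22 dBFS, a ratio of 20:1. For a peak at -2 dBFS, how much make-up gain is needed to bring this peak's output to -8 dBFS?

The peak compresses to -22 + 20/20 = -21 dBFS.
To reach -8 dBFS requires -8 − (-21) = 13 dB of make-up.

13 dB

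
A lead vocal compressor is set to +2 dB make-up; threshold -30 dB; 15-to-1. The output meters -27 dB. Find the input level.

Before make-up, the level was -27 − 2 = -29 dB.
Post-compression overshoot = -29 − (-30) = 1 dB.
Input overshoot = R × output overshoot = 15 dB → input = -30 + 15 = -15 dB.

-15 dB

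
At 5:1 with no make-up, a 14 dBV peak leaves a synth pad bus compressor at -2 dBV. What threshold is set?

Let T be the threshold. Output overshoot = (input overshoot)/R, so -2 − T = (14 − T)/5.
5·(-2 − T) = 14 − T → 4·T = -10 − 14 = -24.
T = -24/4 = -6 dBV.

-6 dBV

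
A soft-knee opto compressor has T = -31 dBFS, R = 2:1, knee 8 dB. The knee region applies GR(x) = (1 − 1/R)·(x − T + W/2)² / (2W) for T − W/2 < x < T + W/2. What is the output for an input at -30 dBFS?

-30.78125 dBFS

x − T + W/2 = -30 − (-31) + 4 = 5.
GR = (1 − 1/2) × 5² / 16 = 0.5 × 25 / 16 = 0.78125 dB.
Output = -30 − 0.78125 = -30.78125 dBFS.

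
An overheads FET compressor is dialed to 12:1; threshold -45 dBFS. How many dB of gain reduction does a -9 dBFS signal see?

Overshoot = -9 − (-45) = 36 dB.
At 12:1, output sits 36/12 = 3 dB above threshold.
GR = overshoot in − overshoot out = 36 − 3 = 33 dB.

33 dB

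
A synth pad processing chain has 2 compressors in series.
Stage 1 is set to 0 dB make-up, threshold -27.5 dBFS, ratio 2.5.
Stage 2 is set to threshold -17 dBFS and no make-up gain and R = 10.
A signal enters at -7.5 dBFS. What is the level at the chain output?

-19.5 dBFS

Stage 1: overshoot 20 dB → 20/2.5 = 8 dB → -19.5 dBFS.
Stage 2: -19.5 dBFS is at or below the -17 dBFS threshold — no compression; output -19.5 dBFS.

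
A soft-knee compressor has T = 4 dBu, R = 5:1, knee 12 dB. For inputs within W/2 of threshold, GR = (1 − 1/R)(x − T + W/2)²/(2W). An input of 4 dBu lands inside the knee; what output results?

2.8 dBu

x − T + W/2 = 4 − 4 + 6 = 6.
GR = (1 − 1/5) × 6² / 24 = 0.8 × 36 / 24 = 1.2 dB.
Output = 4 − 1.2 = 2.8 dBu.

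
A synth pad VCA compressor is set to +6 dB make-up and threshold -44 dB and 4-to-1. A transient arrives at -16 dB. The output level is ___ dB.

-31 dB

-16 dB sits 28 dB over threshold.
At 4:1 the overshoot is divided by 4, leaving 7 dB above threshold.
So the level is -44 + 7 = -37 dB; make-up adds 6 dB, giving -31 dB.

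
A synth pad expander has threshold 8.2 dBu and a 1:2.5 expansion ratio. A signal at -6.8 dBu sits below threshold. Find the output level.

The input is 15 dB below the 8.2 dBu threshold.
A 1:2.5 expander multiplies undershoot by 2.5: 15 × 2.5 = 37.5 dB below threshold.
Output = 8.2 − 37.5 = -29.3 dBu.

-29.3 dBu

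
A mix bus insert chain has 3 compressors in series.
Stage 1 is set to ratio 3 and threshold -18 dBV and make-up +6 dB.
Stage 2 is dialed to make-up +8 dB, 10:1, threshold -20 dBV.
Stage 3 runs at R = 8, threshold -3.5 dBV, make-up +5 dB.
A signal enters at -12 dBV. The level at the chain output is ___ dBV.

-6 dBV

Stage 1: 6 dB above -18 dBV, reduced 3:1 to 2 dB above → -16 dBV; +6 dB make-up → -10 dBV.
Stage 2: overshoot 10 dB → 10/10 = 1 dB → -19 dBV; +8 dB make-up → -11 dBV.
Stage 3: -11 dBV is at or below the -3.5 dBV threshold — no compression; make-up brings it to -6 dBV.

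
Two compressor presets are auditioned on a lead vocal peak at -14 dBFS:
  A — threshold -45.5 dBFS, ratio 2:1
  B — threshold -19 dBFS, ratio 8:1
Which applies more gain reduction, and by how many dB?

A: 31.5 dB over, compressed to 15.75 dB over, so 15.75 dB of GR.
B: 5 dB over, compressed to 0.625 dB over, so 4.375 dB of GR.
A reduces 11.375 dB more.

A, by 11.375 dB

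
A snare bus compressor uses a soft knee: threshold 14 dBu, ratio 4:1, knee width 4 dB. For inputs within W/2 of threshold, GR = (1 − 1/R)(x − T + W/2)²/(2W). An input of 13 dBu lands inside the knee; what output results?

12.90625 dBu

x − T + W/2 = 13 − 14 + 2 = 1.
GR = (1 − 1/4) × 1² / 8 = 0.75 × 1 / 8 = 0.09375 dB.
Output = 13 − 0.09375 = 12.90625 dBu.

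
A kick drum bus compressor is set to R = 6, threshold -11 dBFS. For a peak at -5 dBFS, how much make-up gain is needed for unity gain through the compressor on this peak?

5 dB

Without make-up, output = threshold + overshoot/6 = -11 + 1 = -10 dBFS.
Gap to target: 5 dB.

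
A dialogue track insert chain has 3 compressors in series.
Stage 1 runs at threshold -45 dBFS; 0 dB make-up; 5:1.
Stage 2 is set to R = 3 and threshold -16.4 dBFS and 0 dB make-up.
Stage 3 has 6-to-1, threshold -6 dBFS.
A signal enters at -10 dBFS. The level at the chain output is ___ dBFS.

Stage 1: 35 dB above -45 dBFS, reduced 5:1 to 7 dB above → -38 dBFS.
Stage 2: below threshold (-38 ≤ -16.4); passes unchanged; output -38 dBFS.
Stage 3: -38 dBFS is at or below the -6 dBFS threshold — no compression; output -38 dBFS.

-38 dBFS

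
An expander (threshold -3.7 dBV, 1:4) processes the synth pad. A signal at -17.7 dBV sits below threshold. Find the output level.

Below threshold, a 1:4 expander applies gain = (4−1)×(T − x) of attenuation.
(4−1) × 14 = 42 dB, so output = -17.7 − 42 = -59.7 dBV.

-59.7 dBV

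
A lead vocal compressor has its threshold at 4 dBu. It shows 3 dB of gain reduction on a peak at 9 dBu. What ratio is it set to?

Input overshoot = 9 − 4 = 5 dB.
Output overshoot = 5 − 3 = 2 dB.
Ratio = input overshoot / output overshoot = 5 / 2 = 2.5.

2.5:1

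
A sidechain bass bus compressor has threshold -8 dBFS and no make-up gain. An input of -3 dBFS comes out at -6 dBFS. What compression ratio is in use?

Input overshoot = -3 − (-8) = 5 dB; output overshoot = -6 − (-8) = 2 dB.
Ratio = 5 / 2 = 2.5.

2.5:1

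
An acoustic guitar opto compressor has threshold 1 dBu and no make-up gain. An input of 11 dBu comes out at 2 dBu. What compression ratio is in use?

Input overshoot = 11 − 1 = 10 dB; output overshoot = 2 − 1 = 1 dB.
Ratio = 10 / 1 = 10.

10:1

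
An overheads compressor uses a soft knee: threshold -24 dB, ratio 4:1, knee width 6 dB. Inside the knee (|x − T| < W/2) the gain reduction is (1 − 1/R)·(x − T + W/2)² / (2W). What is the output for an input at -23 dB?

-24 dB

x − T + W/2 = -23 − (-24) + 3 = 4.
GR = (1 − 1/4) × 4² / 12 = 0.75 × 16 / 12 = 1 dB.
Output = -23 − 1 = -24 dB.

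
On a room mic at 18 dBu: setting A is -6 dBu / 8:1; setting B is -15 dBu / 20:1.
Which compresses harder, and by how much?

B, by 10.35 dB

A: GR = 24 − 24/8 = 21 dB.
B: GR = 33 − 33/20 = 31.35 dB.
Difference: 10.35 dB in favour of B.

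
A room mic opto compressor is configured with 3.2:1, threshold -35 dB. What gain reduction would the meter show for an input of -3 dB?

The signal is 32 dB above threshold.
At 3.2:1, output sits 32/3.2 = 10 dB above threshold.
Gain reduction = 32 − 10 = 22 dB.

22 dB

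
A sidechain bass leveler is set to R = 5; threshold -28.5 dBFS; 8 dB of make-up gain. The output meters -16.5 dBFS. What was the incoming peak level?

Stripping the +8 dB make-up gives -24.5 dBFS at the gain stage.
Post-compression overshoot = -24.5 − (-28.5) = 4 dB.
Before 5:1 compression the overshoot was 4 × 5 = 20 dB, so input = -28.5 + 20 = -8.5 dBFS.

-8.5 dBFS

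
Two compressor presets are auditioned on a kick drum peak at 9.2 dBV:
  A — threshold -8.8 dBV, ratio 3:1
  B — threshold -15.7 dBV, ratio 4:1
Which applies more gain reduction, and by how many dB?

A: overshoot 18 dB → output overshoot 6 dB → GR 12 dB.
B: overshoot 24.9 dB → output overshoot 6.225 dB → GR 18.675 dB.
Difference: 6.675 dB in favour of B.

B, by 6.675 dB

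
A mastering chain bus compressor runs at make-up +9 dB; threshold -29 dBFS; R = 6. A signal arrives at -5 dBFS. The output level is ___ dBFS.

-16 dBFS

-5 dBFS sits 24 dB over threshold.
At 6:1 the overshoot is divided by 6, leaving 4 dB above threshold.
Output = -29 + 4 = -25 dBFS; make-up adds 9 dB, giving -16 dBFS.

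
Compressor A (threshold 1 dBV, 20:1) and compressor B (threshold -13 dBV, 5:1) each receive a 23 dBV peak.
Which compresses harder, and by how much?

B, by 7.9 dB

A: 22 dB over, compressed to 1.1 dB over, so 20.9 dB of GR.
B: 36 dB over, compressed to 7.2 dB over, so 28.8 dB of GR.
B applies 7.9 dB more gain reduction.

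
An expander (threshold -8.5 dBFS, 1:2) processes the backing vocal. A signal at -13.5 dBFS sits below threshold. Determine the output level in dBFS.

The input is 5 dB below the -8.5 dBFS threshold.
A 1:2 expander multiplies undershoot by 2: 5 × 2 = 10 dB below threshold.
Output = -8.5 − 10 = -18.5 dBFS.

-18.5 dBFS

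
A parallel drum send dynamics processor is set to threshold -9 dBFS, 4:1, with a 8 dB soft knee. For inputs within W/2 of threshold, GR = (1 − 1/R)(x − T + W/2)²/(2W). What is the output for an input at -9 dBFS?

-9.75 dBFS

x − T + W/2 = -9 − (-9) + 4 = 4.
GR = (1 − 1/4) × 4² / 16 = 0.75 × 16 / 16 = 0.75 dB.
Output = -9 − 0.75 = -9.75 dBFS.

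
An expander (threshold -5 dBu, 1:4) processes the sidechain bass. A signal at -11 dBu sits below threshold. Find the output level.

Undershoot = (-5) − (-11) = 6 dB.
At 1:4, that expands to 24 dB under threshold.
Output = -5 − 24 = -29 dBu.

-29 dBu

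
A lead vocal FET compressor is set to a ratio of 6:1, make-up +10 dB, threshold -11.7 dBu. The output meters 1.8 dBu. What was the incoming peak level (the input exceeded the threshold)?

Stripping the +10 dB make-up gives -8.2 dBu at the gain stage.
That's 3.5 dB above the -11.7 dBu threshold.
Input overshoot = R × output overshoot = 21 dB → input = -11.7 + 21 = 9.3 dBu.

9.3 dBu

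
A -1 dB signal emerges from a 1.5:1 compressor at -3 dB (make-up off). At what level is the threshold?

-7 dB

Let T be the threshold. Output overshoot = (input overshoot)/R, so -3 − T = (-1 − T)/1.5.
1.5·(-3 − T) = -1 − T → 0.5·T = -4.5 − (-1) = -3.5.
T = -3.5/0.5 = -7 dB.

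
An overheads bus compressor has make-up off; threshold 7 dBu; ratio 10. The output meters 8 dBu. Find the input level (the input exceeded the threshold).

That's 1 dB above the 7 dBu threshold.
Undo the ratio: input overshoot = 1 × 10 = 10 dB, giving input = 17 dBu.

17 dBu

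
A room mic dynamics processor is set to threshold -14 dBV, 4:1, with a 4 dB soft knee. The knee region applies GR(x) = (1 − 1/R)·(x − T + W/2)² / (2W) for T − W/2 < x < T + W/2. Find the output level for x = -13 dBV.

x − T + W/2 = -13 − (-14) + 2 = 3.
GR = (1 − 1/4) × 3² / 8 = 0.75 × 9 / 8 = 0.84375 dB.
Output = -13 − 0.84375 = -13.84375 dBV.

-13.84375 dBV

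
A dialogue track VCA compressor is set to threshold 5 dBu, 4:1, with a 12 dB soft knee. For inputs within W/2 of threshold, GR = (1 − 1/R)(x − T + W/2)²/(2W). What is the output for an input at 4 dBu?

3.21875 dBu

x − T + W/2 = 4 − 5 + 6 = 5.
GR = (1 − 1/4) × 5² / 24 = 0.75 × 25 / 24 = 0.78125 dB.
Output = 4 − 0.78125 = 3.21875 dBu.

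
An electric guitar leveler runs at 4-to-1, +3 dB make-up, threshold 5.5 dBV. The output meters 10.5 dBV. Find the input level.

Remove make-up: 10.5 − 3 = 7.5 dBV.
Post-compression overshoot = 7.5 − 5.5 = 2 dB.
Undo the ratio: input overshoot = 2 × 4 = 8 dB, giving input = 13.5 dBV.

13.5 dBV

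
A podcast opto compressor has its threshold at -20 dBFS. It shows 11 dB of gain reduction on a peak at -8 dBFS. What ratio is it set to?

12:1

Input overshoot = -8 − (-20) = 12 dB.
Output overshoot = 12 − 11 = 1 dB.
Ratio = input overshoot / output overshoot = 12 / 1 = 12.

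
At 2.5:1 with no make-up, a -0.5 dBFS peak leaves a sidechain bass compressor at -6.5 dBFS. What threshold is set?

-10.5 dBFS

Let T be the threshold. Output overshoot = (input overshoot)/R, so -6.5 − T = (-0.5 − T)/2.5.
2.5·(-6.5 − T) = -0.5 − T → 1.5·T = -16.25 − (-0.5) = -15.75.
T = -15.75/1.5 = -10.5 dBFS.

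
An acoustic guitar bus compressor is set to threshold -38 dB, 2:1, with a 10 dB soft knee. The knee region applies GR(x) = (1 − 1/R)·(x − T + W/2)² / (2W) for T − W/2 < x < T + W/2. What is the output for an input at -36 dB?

x − T + W/2 = -36 − (-38) + 5 = 7.
GR = (1 − 1/2) × 7² / 20 = 0.5 × 49 / 20 = 1.225 dB.
Output = -36 − 1.225 = -37.225 dB.

-37.225 dB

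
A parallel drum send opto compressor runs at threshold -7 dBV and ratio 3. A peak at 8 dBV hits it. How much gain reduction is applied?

10 dB

Overshoot = 8 − (-7) = 15 dB.
After 3:1 compression the overshoot becomes 15/3 = 5 dB.
Gain reduction = 15 − 5 = 10 dB.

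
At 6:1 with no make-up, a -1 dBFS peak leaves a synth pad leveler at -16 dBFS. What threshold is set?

-19 dBFS

Let T be the threshold. Output overshoot = (input overshoot)/R, so -16 − T = (-1 − T)/6.
6·(-16 − T) = -1 − T → 5·T = -96 − (-1) = -95.
T = -95/5 = -19 dBFS.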